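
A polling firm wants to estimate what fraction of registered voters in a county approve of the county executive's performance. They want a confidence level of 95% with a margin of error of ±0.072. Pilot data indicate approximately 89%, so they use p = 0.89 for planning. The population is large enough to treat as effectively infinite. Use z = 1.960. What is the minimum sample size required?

73

With p = 0.89, p(1−p) = 0.0979.
n = z²·p(1−p)/E² = 1.960² × 0.0979 / 0.072² = 3.8416 × 0.0979 / 0.005184 ≈ 72.55.
Rounding up gives n = 73.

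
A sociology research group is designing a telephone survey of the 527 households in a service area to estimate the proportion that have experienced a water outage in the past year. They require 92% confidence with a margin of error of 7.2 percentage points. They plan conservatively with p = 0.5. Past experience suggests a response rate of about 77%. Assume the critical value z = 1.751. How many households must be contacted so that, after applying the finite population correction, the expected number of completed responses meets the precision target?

151

Completed interviews needed (unadjusted): n₀ = 1.751² × 0.2500 / 0.072² ≈ 147.86 → 148.
FPC for N = 527: n = 148 / (1 + 147/527) = 148 / 1.2789 ≈ 115.72 → 116.
At a 77% response rate, contacts needed = 116 / 0.77 ≈ 150.65 → 151.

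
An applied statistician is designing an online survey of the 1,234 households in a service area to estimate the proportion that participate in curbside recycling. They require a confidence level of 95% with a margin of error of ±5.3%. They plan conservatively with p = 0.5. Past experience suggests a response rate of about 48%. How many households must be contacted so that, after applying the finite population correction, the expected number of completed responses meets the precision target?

559

For 95% confidence, z = 1.960.
Completed interviews needed (unadjusted): n₀ = 1.960² × 0.2500 / 0.053² ≈ 341.90 → 342.
FPC for N = 1,234: n = 342 / (1 + 341/1234) = 342 / 1.2763 ≈ 267.95 → 268.
At a 48% response rate, contacts needed = 268 / 0.48 ≈ 558.33 → 559.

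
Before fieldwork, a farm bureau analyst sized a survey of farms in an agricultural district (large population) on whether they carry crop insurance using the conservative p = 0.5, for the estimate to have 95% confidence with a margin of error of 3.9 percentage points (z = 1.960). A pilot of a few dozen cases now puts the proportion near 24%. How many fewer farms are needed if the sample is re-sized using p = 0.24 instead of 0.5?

Conservative (p = 0.5): n = 1.960² × 0.25 / 0.039² ≈ 631.43 → 632.
Using p = 0.24: p(1−p) = 0.1824, so n = 1.960² × 0.1824 / 0.039² ≈ 460.69 → 461.
Reduction: 632 − 461 = 171.

171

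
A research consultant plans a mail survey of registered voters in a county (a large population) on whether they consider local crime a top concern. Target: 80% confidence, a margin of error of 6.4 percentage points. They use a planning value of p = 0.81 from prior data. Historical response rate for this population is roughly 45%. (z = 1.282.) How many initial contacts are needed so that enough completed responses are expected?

Completed interviews needed: n₀ = 1.282² × 0.1539 / 0.064² ≈ 61.75 → 62.
At a 45% response rate, contacts needed = 62 / 0.45 ≈ 137.78 → 138.

138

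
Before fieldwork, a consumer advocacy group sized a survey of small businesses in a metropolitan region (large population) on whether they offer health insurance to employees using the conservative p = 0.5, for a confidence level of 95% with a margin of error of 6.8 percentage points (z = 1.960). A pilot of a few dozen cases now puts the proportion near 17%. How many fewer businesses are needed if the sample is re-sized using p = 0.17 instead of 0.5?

90

Conservative (p = 0.5): n = 1.960² × 0.25 / 0.068² ≈ 207.70 → 208.
Using p = 0.17: p(1−p) = 0.1411, so n = 1.960² × 0.1411 / 0.068² ≈ 117.23 → 118.
Reduction: 208 − 118 = 90.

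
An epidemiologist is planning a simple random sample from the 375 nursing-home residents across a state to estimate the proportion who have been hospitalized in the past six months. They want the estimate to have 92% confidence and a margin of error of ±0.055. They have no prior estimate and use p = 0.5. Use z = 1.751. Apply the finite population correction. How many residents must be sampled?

Unadjusted: n₀ = 1.751² × 0.50 × 0.50 / 0.055² ≈ 253.39, so n₀ = 254.
Finite population correction with N = 375: n = n₀ / (1 + (n₀−1)/N) = 254 / (1 + 253/375) = 254 / 1.6747 ≈ 151.67.
Rounding up, n = 152.

152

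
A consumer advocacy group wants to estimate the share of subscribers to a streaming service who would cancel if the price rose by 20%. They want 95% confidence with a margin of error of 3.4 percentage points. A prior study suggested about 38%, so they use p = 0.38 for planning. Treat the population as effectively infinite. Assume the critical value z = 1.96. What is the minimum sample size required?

With p = 0.38, p(1−p) = 0.2356.
n = z²·p(1−p)/E² = 1.96² × 0.2356 / 0.034² = 3.8416 × 0.2356 / 0.001156 ≈ 782.94.
Rounding up gives n = 783.

783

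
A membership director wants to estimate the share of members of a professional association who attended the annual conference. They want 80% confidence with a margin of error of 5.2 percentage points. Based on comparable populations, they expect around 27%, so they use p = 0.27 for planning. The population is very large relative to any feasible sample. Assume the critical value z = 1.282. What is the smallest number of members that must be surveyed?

120

With p = 0.27, p(1−p) = 0.1971.
n = z²·p(1−p)/E² = 1.282² × 0.1971 / 0.052² = 1.6435 × 0.1971 / 0.002704 ≈ 119.80.
Rounding up gives n = 120.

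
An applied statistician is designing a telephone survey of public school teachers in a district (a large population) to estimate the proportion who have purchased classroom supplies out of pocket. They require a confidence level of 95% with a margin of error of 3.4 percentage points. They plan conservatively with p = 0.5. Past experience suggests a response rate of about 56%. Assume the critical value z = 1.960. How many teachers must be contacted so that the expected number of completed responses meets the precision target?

Completed interviews needed: n₀ = 1.960² × 0.2500 / 0.034² ≈ 830.80 → 831.
At a 56% response rate, contacts needed = 831 / 0.56 ≈ 1483.93 → 1484.

1484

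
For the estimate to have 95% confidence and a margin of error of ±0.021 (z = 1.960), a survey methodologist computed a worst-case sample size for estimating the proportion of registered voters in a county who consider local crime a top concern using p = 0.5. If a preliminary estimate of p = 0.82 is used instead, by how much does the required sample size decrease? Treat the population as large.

Conservative (p = 0.5): n = 1.960² × 0.25 / 0.021² ≈ 2177.78 → 2178.
Using p = 0.82: p(1−p) = 0.1476, so n = 1.960² × 0.1476 / 0.021² ≈ 1285.76 → 1286.
Reduction: 2178 − 1286 = 892.

892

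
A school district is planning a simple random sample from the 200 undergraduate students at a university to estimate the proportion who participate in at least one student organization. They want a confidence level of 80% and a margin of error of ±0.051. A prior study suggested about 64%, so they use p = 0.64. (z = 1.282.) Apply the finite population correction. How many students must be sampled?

85

Unadjusted: n₀ = 1.282² × 0.64 × 0.36 / 0.051² ≈ 145.59, so n₀ = 146.
Finite population correction with N = 200: n = n₀ / (1 + (n₀−1)/N) = 146 / (1 + 145/200) = 146 / 1.7250 ≈ 84.64.
Rounding up, n = 85.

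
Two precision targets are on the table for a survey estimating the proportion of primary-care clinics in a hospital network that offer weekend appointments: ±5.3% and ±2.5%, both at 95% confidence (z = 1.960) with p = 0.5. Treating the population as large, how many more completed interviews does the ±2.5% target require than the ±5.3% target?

1195

At ±5.3%: n = 1.960² × 0.2500 / 0.053² ≈ 341.90 → 342.
At ±2.5%: n = 1.960² × 0.2500 / 0.025² ≈ 1536.64 → 1537.
Additional respondents: 1537 − 342 = 1195.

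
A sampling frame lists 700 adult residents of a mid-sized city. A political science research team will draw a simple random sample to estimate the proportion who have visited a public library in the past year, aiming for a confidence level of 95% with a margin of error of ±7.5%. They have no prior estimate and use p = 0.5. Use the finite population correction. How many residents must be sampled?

138

For 95% confidence, z = 1.96.
Unadjusted: n₀ = 1.96² × 0.50 × 0.50 / 0.075² ≈ 170.74, so n₀ = 171.
Finite population correction with N = 700: n = n₀ / (1 + (n₀−1)/N) = 171 / (1 + 170/700) = 171 / 1.2429 ≈ 137.59.
Rounding up, n = 138.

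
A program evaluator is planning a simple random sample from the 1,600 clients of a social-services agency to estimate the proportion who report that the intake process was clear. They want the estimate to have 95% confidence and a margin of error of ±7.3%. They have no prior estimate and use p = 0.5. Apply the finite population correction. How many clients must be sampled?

163

For 95% confidence, z = 1.96.
Unadjusted: n₀ = 1.96² × 0.50 × 0.50 / 0.073² ≈ 180.22, so n₀ = 181.
Finite population correction with N = 1,600: n = n₀ / (1 + (n₀−1)/N) = 181 / (1 + 180/1600) = 181 / 1.1125 ≈ 162.70.
Rounding up, n = 163.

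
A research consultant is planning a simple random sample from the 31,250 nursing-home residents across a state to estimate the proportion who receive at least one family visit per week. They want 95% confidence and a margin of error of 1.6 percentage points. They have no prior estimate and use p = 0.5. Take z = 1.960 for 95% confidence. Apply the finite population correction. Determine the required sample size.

Unadjusted: n₀ = 1.960² × 0.50 × 0.50 / 0.016² ≈ 3751.56, so n₀ = 3752.
Finite population correction with N = 31,250: n = n₀ / (1 + (n₀−1)/N) = 3752 / (1 + 3751/31250) = 3752 / 1.1200 ≈ 3349.90.
Rounding up, n = 3350.

3350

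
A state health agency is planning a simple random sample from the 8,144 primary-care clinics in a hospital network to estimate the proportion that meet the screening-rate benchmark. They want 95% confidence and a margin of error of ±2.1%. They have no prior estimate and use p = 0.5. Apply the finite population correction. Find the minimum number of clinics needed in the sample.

1719

For 95% confidence, z = 1.96.
Unadjusted: n₀ = 1.96² × 0.50 × 0.50 / 0.021² ≈ 2177.78, so n₀ = 2178.
Finite population correction with N = 8,144: n = n₀ / (1 + (n₀−1)/N) = 2178 / (1 + 2177/8144) = 2178 / 1.2673 ≈ 1718.60.
Rounding up, n = 1719.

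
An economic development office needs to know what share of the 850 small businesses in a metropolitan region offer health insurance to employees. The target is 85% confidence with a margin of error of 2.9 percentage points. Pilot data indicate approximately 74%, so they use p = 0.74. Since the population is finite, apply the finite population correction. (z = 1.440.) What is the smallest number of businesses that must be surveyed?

Unadjusted: n₀ = 1.440² × 0.74 × 0.26 / 0.029² ≈ 474.39, so n₀ = 475.
Finite population correction with N = 850: n = n₀ / (1 + (n₀−1)/N) = 475 / (1 + 474/850) = 475 / 1.5576 ≈ 304.95.
Rounding up, n = 305.

305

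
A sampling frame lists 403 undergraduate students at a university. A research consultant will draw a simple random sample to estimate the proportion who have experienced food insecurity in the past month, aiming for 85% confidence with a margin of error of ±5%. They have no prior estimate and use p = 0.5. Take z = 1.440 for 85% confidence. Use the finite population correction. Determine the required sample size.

Unadjusted: n₀ = 1.440² × 0.50 × 0.50 / 0.050² ≈ 207.36, so n₀ = 208.
Finite population correction with N = 403: n = n₀ / (1 + (n₀−1)/N) = 208 / (1 + 207/403) = 208 / 1.5136 ≈ 137.42.
Rounding up, n = 138.

138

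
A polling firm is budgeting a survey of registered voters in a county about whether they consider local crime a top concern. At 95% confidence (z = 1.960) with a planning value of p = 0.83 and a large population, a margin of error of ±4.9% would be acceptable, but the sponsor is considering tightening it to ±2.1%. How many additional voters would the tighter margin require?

At ±4.9%: n = 1.960² × 0.1411 / 0.049² ≈ 225.76 → 226.
At ±2.1%: n = 1.960² × 0.1411 / 0.021² ≈ 1229.14 → 1230.
Additional respondents: 1230 − 226 = 1004.

1004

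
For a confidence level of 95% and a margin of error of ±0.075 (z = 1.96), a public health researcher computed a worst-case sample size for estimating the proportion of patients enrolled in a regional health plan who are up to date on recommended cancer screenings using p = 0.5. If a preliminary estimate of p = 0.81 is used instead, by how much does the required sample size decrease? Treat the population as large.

65

Conservative (p = 0.5): n = 1.96² × 0.25 / 0.075² ≈ 170.74 → 171.
Using p = 0.81: p(1−p) = 0.1539, so n = 1.96² × 0.1539 / 0.075² ≈ 105.11 → 106.
Reduction: 171 − 106 = 65.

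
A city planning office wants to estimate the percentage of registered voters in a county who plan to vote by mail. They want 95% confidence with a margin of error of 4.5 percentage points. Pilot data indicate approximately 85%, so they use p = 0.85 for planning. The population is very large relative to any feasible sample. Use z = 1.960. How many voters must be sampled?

242

With p = 0.85, p(1−p) = 0.1275.
n = z²·p(1−p)/E² = 1.960² × 0.1275 / 0.045² = 3.8416 × 0.1275 / 0.002025 ≈ 241.88.
Rounding up gives n = 242.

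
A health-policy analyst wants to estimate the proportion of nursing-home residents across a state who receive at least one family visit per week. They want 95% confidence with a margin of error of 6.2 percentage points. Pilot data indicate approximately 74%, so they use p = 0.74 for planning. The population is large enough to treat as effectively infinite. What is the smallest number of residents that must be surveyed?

For 95% confidence, z = 1.960.
With p = 0.74, p(1−p) = 0.1924.
n = z²·p(1−p)/E² = 1.960² × 0.1924 / 0.062² = 3.8416 × 0.1924 / 0.003844 ≈ 192.28.
Rounding up gives n = 193.

193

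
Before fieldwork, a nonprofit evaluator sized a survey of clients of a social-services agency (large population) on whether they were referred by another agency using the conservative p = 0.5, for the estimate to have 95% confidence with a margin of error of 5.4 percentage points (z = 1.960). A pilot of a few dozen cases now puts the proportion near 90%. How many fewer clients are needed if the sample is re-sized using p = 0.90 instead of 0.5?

211

Conservative (p = 0.5): n = 1.960² × 0.25 / 0.054² ≈ 329.36 → 330.
Using p = 0.90: p(1−p) = 0.0900, so n = 1.960² × 0.0900 / 0.054² ≈ 118.57 → 119.
Reduction: 330 − 119 = 211.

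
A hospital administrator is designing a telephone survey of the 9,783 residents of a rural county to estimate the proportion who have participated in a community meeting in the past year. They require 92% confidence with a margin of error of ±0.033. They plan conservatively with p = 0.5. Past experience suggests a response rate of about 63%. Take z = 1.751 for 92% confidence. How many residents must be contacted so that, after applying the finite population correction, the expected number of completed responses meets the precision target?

Completed interviews needed (unadjusted): n₀ = 1.751² × 0.2500 / 0.033² ≈ 703.86 → 704.
FPC for N = 9,783: n = 704 / (1 + 703/9783) = 704 / 1.0719 ≈ 656.80 → 657.
At a 63% response rate, contacts needed = 657 / 0.63 ≈ 1042.86 → 1043.

1043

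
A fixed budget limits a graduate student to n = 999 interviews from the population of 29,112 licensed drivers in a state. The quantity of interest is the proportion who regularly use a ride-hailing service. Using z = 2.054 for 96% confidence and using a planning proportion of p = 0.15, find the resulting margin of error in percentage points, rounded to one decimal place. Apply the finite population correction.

Finite-population factor: (N−n)/(N−1) = (29112−999)/(29112−1) = 0.9657.
SE(p̂) = √[p(1−p)/n · (N−n)/(N−1)] = √[0.1275/999 × 0.9657] = 0.01110.
E = z × SE = 2.054 × 0.01110 = 0.02280 ≈ 2.3 percentage points.

2.3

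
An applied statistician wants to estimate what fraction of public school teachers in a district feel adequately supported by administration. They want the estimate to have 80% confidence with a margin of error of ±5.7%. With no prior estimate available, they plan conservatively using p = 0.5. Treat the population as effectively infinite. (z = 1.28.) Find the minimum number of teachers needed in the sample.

With p = 0.5, p(1−p) = 0.25.
n = z²·p(1−p)/E² = 1.28² × 0.2500 / 0.057² = 1.6384 × 0.2500 / 0.003249 ≈ 126.07.
Rounding up gives n = 127.

127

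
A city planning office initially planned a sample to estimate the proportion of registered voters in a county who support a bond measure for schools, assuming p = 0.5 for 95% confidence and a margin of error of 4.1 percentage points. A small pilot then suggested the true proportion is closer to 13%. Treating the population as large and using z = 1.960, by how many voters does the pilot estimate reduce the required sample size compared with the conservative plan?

Conservative (p = 0.5): n = 1.960² × 0.25 / 0.041² ≈ 571.33 → 572.
Using p = 0.13: p(1−p) = 0.1131, so n = 1.960² × 0.1131 / 0.041² ≈ 258.47 → 259.
Reduction: 572 − 259 = 313.

313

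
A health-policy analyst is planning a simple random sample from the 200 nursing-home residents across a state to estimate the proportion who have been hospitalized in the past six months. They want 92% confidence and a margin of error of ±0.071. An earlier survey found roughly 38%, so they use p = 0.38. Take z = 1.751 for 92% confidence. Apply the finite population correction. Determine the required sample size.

Unadjusted: n₀ = 1.751² × 0.38 × 0.62 / 0.071² ≈ 143.29, so n₀ = 144.
Finite population correction with N = 200: n = n₀ / (1 + (n₀−1)/N) = 144 / (1 + 143/200) = 144 / 1.7150 ≈ 83.97.
Rounding up, n = 84.

84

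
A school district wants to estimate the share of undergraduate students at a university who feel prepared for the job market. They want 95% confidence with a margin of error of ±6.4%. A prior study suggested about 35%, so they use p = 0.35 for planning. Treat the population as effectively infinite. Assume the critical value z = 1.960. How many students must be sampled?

With p = 0.35, p(1−p) = 0.2275.
n = z²·p(1−p)/E² = 1.960² × 0.2275 / 0.064² = 3.8416 × 0.2275 / 0.004096 ≈ 213.37.
Rounding up gives n = 214.

214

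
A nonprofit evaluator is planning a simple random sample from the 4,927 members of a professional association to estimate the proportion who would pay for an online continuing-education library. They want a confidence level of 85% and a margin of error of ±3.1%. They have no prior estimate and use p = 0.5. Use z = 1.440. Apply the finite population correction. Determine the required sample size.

Unadjusted: n₀ = 1.440² × 0.50 × 0.50 / 0.031² ≈ 539.44, so n₀ = 540.
Finite population correction with N = 4,927: n = n₀ / (1 + (n₀−1)/N) = 540 / (1 + 539/4927) = 540 / 1.1094 ≈ 486.75.
Rounding up, n = 487.

487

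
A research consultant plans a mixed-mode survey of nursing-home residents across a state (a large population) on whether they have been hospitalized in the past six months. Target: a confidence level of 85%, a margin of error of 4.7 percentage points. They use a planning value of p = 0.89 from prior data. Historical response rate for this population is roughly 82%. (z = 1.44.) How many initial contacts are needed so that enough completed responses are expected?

113

Completed interviews needed: n₀ = 1.44² × 0.0979 / 0.047² ≈ 91.90 → 92.
At an 82% response rate, contacts needed = 92 / 0.82 ≈ 112.20 → 113.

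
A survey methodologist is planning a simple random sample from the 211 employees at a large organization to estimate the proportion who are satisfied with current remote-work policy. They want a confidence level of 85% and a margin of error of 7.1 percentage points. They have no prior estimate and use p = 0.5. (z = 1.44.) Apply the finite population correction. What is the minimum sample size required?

Unadjusted: n₀ = 1.44² × 0.50 × 0.50 / 0.071² ≈ 102.84, so n₀ = 103.
Finite population correction with N = 211: n = n₀ / (1 + (n₀−1)/N) = 103 / (1 + 102/211) = 103 / 1.4834 ≈ 69.43.
Rounding up, n = 70.

70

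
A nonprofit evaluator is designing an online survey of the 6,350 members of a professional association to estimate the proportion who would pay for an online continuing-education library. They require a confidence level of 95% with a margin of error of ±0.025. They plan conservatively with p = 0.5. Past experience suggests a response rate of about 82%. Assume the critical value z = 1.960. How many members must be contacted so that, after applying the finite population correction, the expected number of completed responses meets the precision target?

1510

Completed interviews needed (unadjusted): n₀ = 1.960² × 0.2500 / 0.025² ≈ 1536.64 → 1537.
FPC for N = 6,350: n = 1537 / (1 + 1536/6350) = 1537 / 1.2419 ≈ 1237.63 → 1238.
At an 82% response rate, contacts needed = 1238 / 0.82 ≈ 1509.76 → 1510.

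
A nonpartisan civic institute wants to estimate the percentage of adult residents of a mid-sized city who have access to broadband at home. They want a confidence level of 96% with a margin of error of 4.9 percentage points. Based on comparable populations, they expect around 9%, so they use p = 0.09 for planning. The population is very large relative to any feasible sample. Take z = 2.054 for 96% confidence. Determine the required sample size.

144

With p = 0.09, p(1−p) = 0.0819.
n = z²·p(1−p)/E² = 2.054² × 0.0819 / 0.049² = 4.2189 × 0.0819 / 0.002401 ≈ 143.91.
Rounding up gives n = 144.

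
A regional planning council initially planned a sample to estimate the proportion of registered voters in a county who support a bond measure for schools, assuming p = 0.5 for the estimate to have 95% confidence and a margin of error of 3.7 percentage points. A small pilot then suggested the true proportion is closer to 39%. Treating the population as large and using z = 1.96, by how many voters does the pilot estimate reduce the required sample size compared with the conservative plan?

34

Conservative (p = 0.5): n = 1.96² × 0.25 / 0.037² ≈ 701.53 → 702.
Using p = 0.39: p(1−p) = 0.2379, so n = 1.96² × 0.2379 / 0.037² ≈ 667.58 → 668.
Reduction: 702 − 668 = 34.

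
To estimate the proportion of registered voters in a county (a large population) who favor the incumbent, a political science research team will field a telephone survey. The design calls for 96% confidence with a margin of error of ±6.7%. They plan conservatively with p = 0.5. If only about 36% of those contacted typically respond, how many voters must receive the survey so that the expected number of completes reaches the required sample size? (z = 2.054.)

653

Completed interviews needed: n₀ = 2.054² × 0.2500 / 0.067² ≈ 234.96 → 235.
At a 36% response rate, contacts needed = 235 / 0.36 ≈ 652.78 → 653.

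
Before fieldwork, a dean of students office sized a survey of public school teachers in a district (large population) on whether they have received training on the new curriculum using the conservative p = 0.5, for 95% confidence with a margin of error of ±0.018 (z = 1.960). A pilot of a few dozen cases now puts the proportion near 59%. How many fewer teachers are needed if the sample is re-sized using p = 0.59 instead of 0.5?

Conservative (p = 0.5): n = 1.960² × 0.25 / 0.018² ≈ 2964.20 → 2965.
Using p = 0.59: p(1−p) = 0.2419, so n = 1.960² × 0.2419 / 0.018² ≈ 2868.16 → 2869.
Reduction: 2965 − 2869 = 96.

96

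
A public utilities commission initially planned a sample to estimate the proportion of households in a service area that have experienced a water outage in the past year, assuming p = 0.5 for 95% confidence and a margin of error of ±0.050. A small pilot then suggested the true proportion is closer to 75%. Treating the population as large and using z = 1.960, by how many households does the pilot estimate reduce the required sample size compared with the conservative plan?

Conservative (p = 0.5): n = 1.960² × 0.25 / 0.050² ≈ 384.16 → 385.
Using p = 0.75: p(1−p) = 0.1875, so n = 1.960² × 0.1875 / 0.050² ≈ 288.12 → 289.
Reduction: 385 − 289 = 96.

96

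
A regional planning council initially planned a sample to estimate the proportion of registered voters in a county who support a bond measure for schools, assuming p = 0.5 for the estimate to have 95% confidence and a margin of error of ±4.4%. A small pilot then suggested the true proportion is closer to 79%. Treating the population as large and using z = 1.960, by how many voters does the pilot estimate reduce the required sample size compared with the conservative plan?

Conservative (p = 0.5): n = 1.960² × 0.25 / 0.044² ≈ 496.07 → 497.
Using p = 0.79: p(1−p) = 0.1659, so n = 1.960² × 0.1659 / 0.044² ≈ 329.19 → 330.
Reduction: 497 − 330 = 167.

167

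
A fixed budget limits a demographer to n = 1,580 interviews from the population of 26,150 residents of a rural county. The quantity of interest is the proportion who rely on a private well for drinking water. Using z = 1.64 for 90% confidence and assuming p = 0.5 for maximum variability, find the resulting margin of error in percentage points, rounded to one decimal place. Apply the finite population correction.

Finite-population factor: (N−n)/(N−1) = (26150−1580)/(26150−1) = 0.9396.
SE(p̂) = √[p(1−p)/n · (N−n)/(N−1)] = √[0.2500/1580 × 0.9396] = 0.01219.
E = z × SE = 1.64 × 0.01219 = 0.02000 ≈ 2.0 percentage points.

2.0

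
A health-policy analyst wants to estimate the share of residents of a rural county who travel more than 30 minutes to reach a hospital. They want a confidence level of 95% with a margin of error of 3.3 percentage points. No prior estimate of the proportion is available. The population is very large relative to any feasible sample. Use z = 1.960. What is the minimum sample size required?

882

With no prior estimate, use p = 0.5, giving p(1−p) = 0.25.
n = z²·p(1−p)/E² = 1.960² × 0.2500 / 0.033² = 3.8416 × 0.2500 / 0.001089 ≈ 881.91.
Rounding up gives n = 882.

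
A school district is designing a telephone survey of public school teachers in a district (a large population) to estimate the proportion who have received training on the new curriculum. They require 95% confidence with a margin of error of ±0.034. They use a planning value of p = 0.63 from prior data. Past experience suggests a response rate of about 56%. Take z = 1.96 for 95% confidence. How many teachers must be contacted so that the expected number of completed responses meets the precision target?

Completed interviews needed: n₀ = 1.96² × 0.2331 / 0.034² ≈ 774.63 → 775.
At a 56% response rate, contacts needed = 775 / 0.56 ≈ 1383.93 → 1384.

1384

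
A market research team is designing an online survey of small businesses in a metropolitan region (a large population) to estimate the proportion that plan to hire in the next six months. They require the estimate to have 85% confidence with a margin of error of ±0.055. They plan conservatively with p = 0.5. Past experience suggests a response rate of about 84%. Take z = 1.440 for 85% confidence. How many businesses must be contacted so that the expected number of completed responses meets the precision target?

Completed interviews needed: n₀ = 1.440² × 0.2500 / 0.055² ≈ 171.37 → 172.
At an 84% response rate, contacts needed = 172 / 0.84 ≈ 204.76 → 205.

205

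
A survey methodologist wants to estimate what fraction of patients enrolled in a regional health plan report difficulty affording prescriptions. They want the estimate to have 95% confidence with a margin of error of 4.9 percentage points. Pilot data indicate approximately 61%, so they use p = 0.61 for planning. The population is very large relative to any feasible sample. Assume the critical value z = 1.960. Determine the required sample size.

381

With p = 0.61, p(1−p) = 0.2379.
n = z²·p(1−p)/E² = 1.960² × 0.2379 / 0.049² = 3.8416 × 0.2379 / 0.002401 ≈ 380.64.
Rounding up gives n = 381.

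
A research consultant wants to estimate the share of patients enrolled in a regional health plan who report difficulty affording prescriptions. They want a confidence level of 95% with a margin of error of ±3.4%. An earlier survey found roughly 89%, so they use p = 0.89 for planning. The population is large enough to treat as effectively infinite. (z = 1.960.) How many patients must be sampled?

326

With p = 0.89, p(1−p) = 0.0979.
n = z²·p(1−p)/E² = 1.960² × 0.0979 / 0.034² = 3.8416 × 0.0979 / 0.001156 ≈ 325.34.
Rounding up gives n = 326.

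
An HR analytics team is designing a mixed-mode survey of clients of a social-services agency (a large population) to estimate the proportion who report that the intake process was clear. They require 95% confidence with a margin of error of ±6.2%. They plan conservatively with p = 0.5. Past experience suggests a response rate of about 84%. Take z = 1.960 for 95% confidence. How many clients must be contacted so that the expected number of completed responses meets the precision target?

298

Completed interviews needed: n₀ = 1.960² × 0.2500 / 0.062² ≈ 249.84 → 250.
At an 84% response rate, contacts needed = 250 / 0.84 ≈ 297.62 → 298.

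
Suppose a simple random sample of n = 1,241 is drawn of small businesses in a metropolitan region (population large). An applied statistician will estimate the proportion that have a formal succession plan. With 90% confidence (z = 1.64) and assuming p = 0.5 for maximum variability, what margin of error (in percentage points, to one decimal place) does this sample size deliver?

SE(p̂) = √[p(1−p)/n] = √[0.2500/1241] = 0.01419.
E = z × SE = 1.64 × 0.01419 = 0.02328, or 2.3 percentage points.

2.3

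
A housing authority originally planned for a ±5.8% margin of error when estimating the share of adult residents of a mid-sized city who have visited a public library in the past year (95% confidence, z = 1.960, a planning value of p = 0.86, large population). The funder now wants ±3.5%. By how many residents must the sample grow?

At ±5.8%: n = 1.960² × 0.1204 / 0.058² ≈ 137.49 → 138.
At ±3.5%: n = 1.960² × 0.1204 / 0.035² ≈ 377.57 → 378.
Additional respondents: 378 − 138 = 240.

240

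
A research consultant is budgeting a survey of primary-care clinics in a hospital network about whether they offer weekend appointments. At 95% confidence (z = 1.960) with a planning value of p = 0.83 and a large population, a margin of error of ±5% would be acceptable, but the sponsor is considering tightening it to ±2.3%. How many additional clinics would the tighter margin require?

808

At ±5%: n = 1.960² × 0.1411 / 0.050² ≈ 216.82 → 217.
At ±2.3%: n = 1.960² × 0.1411 / 0.023² ≈ 1024.67 → 1025.
Additional respondents: 1025 − 217 = 808.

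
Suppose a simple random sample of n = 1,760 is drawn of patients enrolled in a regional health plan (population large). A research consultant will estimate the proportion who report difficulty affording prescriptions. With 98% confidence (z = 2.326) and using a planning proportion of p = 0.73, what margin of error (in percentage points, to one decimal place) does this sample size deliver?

2.5

SE(p̂) = √[p(1−p)/n] = √[0.1971/1760] = 0.01058.
E = z × SE = 2.326 × 0.01058 = 0.02461, or 2.5 percentage points.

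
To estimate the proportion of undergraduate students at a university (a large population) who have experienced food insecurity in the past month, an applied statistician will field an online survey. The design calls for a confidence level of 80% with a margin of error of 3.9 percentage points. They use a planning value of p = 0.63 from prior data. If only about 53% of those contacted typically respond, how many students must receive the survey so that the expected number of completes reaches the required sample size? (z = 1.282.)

Completed interviews needed: n₀ = 1.282² × 0.2331 / 0.039² ≈ 251.88 → 252.
At a 53% response rate, contacts needed = 252 / 0.53 ≈ 475.47 → 476.

476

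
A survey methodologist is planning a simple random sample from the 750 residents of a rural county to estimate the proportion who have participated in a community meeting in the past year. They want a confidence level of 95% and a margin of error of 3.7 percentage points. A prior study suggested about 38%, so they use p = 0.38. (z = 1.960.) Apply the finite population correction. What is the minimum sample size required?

Unadjusted: n₀ = 1.960² × 0.38 × 0.62 / 0.037² ≈ 661.13, so n₀ = 662.
Finite population correction with N = 750: n = n₀ / (1 + (n₀−1)/N) = 662 / (1 + 661/750) = 662 / 1.8813 ≈ 351.88.
Rounding up, n = 352.

352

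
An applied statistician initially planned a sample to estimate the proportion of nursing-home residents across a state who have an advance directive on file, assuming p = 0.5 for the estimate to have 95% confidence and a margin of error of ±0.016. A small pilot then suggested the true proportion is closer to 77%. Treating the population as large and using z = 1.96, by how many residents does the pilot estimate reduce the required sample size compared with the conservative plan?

Conservative (p = 0.5): n = 1.96² × 0.25 / 0.016² ≈ 3751.56 → 3752.
Using p = 0.77: p(1−p) = 0.1771, so n = 1.96² × 0.1771 / 0.016² ≈ 2657.61 → 2658.
Reduction: 3752 − 2658 = 1094.

1094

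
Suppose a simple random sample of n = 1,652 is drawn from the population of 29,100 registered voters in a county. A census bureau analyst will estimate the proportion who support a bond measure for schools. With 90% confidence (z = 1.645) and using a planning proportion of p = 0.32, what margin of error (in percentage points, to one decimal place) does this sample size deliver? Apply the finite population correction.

Finite-population factor: (N−n)/(N−1) = (29100−1652)/(29100−1) = 0.9433.
SE(p̂) = √[p(1−p)/n · (N−n)/(N−1)] = √[0.2176/1652 × 0.9433] = 0.01115.
E = z × SE = 1.645 × 0.01115 = 0.01834 ≈ 1.8 percentage points.

1.8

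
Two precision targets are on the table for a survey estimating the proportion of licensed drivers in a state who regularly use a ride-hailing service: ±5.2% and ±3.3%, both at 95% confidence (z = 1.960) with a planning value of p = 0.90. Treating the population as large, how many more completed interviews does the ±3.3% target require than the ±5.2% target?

At ±5.2%: n = 1.960² × 0.0900 / 0.052² ≈ 127.86 → 128.
At ±3.3%: n = 1.960² × 0.0900 / 0.033² ≈ 317.49 → 318.
Additional respondents: 318 − 128 = 190.

190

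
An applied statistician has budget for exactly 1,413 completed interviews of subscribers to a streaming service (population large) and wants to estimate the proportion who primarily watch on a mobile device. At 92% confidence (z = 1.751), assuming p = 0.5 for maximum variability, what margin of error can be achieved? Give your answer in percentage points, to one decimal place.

SE(p̂) = √[p(1−p)/n] = √[0.2500/1413] = 0.01330.
E = z × SE = 1.751 × 0.01330 = 0.02329, or 2.3 percentage points.

2.3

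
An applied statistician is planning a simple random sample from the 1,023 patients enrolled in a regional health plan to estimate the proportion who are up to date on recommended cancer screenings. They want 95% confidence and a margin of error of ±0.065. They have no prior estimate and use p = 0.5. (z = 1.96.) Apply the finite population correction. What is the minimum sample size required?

187

Unadjusted: n₀ = 1.96² × 0.50 × 0.50 / 0.065² ≈ 227.31, so n₀ = 228.
Finite population correction with N = 1,023: n = n₀ / (1 + (n₀−1)/N) = 228 / (1 + 227/1023) = 228 / 1.2219 ≈ 186.60.
Rounding up, n = 187.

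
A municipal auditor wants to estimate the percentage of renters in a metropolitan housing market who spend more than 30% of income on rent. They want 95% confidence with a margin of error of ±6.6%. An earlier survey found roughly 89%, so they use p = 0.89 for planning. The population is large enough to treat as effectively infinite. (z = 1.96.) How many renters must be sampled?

With p = 0.89, p(1−p) = 0.0979.
n = z²·p(1−p)/E² = 1.96² × 0.0979 / 0.066² = 3.8416 × 0.0979 / 0.004356 ≈ 86.34.
Rounding up gives n = 87.

87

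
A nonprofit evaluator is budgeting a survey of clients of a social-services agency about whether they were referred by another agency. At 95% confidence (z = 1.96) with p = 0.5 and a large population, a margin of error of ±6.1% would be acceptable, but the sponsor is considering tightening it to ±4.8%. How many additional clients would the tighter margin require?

158

At ±6.1%: n = 1.96² × 0.2500 / 0.061² ≈ 258.10 → 259.
At ±4.8%: n = 1.96² × 0.2500 / 0.048² ≈ 416.84 → 417.
Additional respondents: 417 − 259 = 158.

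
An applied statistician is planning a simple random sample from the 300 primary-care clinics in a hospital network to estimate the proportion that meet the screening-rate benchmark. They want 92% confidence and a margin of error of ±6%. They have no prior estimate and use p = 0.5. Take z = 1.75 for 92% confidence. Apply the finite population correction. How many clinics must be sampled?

Unadjusted: n₀ = 1.75² × 0.50 × 0.50 / 0.060² ≈ 212.67, so n₀ = 213.
Finite population correction with N = 300: n = n₀ / (1 + (n₀−1)/N) = 213 / (1 + 212/300) = 213 / 1.7067 ≈ 124.80.
Rounding up, n = 125.

125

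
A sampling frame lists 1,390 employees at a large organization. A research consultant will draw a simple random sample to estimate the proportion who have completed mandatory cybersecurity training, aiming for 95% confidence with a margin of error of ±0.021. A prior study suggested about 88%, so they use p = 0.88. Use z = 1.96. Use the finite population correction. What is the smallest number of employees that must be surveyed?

554

Unadjusted: n₀ = 1.96² × 0.88 × 0.12 / 0.021² ≈ 919.89, so n₀ = 920.
Finite population correction with N = 1,390: n = n₀ / (1 + (n₀−1)/N) = 920 / (1 + 919/1390) = 920 / 1.6612 ≈ 553.83.
Rounding up, n = 554.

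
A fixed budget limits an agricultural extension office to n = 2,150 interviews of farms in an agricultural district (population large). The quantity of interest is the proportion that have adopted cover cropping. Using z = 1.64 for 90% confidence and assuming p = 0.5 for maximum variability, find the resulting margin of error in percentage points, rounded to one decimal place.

1.8

SE(p̂) = √[p(1−p)/n] = √[0.2500/2150] = 0.01078.
E = z × SE = 1.64 × 0.01078 = 0.01768, or 1.8 percentage points.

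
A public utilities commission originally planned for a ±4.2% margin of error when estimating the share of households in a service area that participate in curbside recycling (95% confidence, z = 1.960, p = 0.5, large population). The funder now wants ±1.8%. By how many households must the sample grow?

At ±4.2%: n = 1.960² × 0.2500 / 0.042² ≈ 544.44 → 545.
At ±1.8%: n = 1.960² × 0.2500 / 0.018² ≈ 2964.20 → 2965.
Additional respondents: 2965 − 545 = 2420.

2420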